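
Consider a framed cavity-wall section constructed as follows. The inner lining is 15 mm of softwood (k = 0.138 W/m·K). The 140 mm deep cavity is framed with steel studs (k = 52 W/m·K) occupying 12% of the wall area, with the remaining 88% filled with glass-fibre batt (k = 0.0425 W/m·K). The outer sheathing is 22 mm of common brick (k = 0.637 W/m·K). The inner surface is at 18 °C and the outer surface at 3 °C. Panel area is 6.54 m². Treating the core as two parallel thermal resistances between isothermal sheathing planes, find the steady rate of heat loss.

Q ≈ 593 W

Sheathing layers in series; stud and cavity paths in parallel between them.
R_inner = 0.015/(0.138×6.54) = 0.01662 K/W
R_stud  = 0.14/(52×0.12×6.54) = 0.003431 K/W
R_cav   = 0.14/(0.0425×0.88×6.54) = 0.5724 K/W
1/R_core = 1/R_stud + 1/R_cav → R_core = 0.00341 K/W
R_outer = 0.022/(0.637×6.54) = 0.005281 K/W
R_total = 0.02531 K/W
Q = ΔT/R_total = 15/0.02531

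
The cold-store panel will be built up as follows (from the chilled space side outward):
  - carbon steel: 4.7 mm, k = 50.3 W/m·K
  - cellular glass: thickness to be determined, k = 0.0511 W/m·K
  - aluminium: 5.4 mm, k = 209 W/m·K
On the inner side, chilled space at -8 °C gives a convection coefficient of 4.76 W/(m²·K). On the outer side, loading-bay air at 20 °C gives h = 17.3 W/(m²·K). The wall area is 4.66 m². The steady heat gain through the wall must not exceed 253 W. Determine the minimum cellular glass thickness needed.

Model the wall as resistances in series:
R_inner film = 1/(h_i·A) = 1/(4.76×4.66) = 0.04508 K/W
R_carbon steel = L/(kA) = 0.0047/(50.3×4.66) = 2.005×10^-5 K/W
R_aluminium = L/(kA) = 0.0054/(209×4.66) = 5.544×10^-6 K/W
R_outer film = 1/(h_o·A) = 1/(17.3×4.66) = 0.0124 K/W
Sum of the known resistances R_other = 0.05751 K/W
Required total resistance R_tot = ΔT/Q_allow = 28/253 = 0.1107 K/W
R_cellular glass = R_tot − R_other = 0.05316 K/W
L = R·k·A = 0.05316×0.0511×4.66

L ≈ 12.7 mm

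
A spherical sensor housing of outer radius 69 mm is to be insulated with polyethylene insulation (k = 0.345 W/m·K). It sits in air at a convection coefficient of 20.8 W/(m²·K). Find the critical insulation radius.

r_cr ≈ 33.2 mm

For a sphere r_cr = 2k/h = 2×0.345/20.8
r_cr = 33.2 mm; since the bare radius (69 mm) is above r_cr, any added insulation will reduce heat loss.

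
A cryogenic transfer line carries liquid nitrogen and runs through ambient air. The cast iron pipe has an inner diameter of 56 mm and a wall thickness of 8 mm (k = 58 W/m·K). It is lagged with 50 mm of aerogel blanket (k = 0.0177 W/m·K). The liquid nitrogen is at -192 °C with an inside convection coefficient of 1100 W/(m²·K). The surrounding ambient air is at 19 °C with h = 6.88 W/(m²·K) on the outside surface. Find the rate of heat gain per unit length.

Cylindrical conduction, so R = ln(r₂/r₁)/(2πkL) per layer, in series:
R_inner film = 1/(h_i·2πr₁L) = 1/(1100×2π×0.028×1) = 0.005167 K/W
R_cast iron pipe wall = ln(36/28)/(2π×58×1) = 6.896×10^-4 K/W
R_aerogel blanket = ln(86/36)/(2π×0.0177×1) = 7.83 K/W
R_outer film = 1/(h_o·2πr_oL) = 1/(6.88×2π×0.086×1) = 0.269 K/W
R_total = 8.105 K/W
Q = ΔT/R_total = 211/8.105

q′ ≈ 26 W/m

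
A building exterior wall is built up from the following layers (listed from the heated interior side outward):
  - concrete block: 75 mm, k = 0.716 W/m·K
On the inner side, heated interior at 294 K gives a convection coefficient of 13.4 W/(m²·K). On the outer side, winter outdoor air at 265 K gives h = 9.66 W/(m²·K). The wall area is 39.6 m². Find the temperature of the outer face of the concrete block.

Model the wall as resistances in series:
R_inner film = 1/(h_i·A) = 1/(13.4×39.6) = 0.001885 K/W
R_concrete block = L/(kA) = 0.075/(0.716×39.6) = 0.002645 K/W
R_outer film = 1/(h_o·A) = 1/(9.66×39.6) = 0.002614 K/W
R_total = 0.007144 K/W;  Q = ΔT/R_total = 29/0.007144 = 4059 W
T_interface = T_inner − Q·ΣR(inner→interface) = 294 − 4060×0.00453

T ≈ 276 K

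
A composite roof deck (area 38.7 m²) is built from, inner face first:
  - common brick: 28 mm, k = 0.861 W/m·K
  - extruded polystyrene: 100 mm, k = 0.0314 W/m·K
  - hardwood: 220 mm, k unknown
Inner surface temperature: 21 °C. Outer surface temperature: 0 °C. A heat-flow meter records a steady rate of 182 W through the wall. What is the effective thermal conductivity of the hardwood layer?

Using the resistance-network approach (series):
R_common brick = L/(kA) = 0.028/(0.861×38.7) = 8.403×10^-4 K/W
R_extruded polystyrene = L/(kA) = 0.1/(0.0314×38.7) = 0.08229 K/W
Sum of known resistances R_other = 0.08313 K/W
Total R = ΔT/Q = 21/182 = 0.1154 K/W
R_hardwood = R_total − R_other = 0.03225 K/W
k = L/(R·A) = 0.22/(0.03225×38.7)

k ≈ 0.176 W/(m·K)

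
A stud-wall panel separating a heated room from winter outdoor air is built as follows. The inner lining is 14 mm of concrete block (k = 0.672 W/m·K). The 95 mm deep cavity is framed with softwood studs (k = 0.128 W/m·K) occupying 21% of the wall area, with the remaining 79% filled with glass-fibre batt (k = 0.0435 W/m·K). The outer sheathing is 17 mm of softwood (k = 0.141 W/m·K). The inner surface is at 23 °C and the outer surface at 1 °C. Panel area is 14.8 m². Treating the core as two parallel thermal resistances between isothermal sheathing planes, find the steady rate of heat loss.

Q ≈ 192 W

Sheathing layers in series; stud and cavity paths in parallel between them.
R_inner = 0.014/(0.672×14.8) = 0.001408 K/W
R_stud  = 0.095/(0.128×0.21×14.8) = 0.2388 K/W
R_cav   = 0.095/(0.0435×0.79×14.8) = 0.1868 K/W
1/R_core = 1/R_stud + 1/R_cav → R_core = 0.1048 K/W
R_outer = 0.017/(0.141×14.8) = 0.008146 K/W
R_total = 0.1144 K/W
Q = ΔT/R_total = 22/0.1144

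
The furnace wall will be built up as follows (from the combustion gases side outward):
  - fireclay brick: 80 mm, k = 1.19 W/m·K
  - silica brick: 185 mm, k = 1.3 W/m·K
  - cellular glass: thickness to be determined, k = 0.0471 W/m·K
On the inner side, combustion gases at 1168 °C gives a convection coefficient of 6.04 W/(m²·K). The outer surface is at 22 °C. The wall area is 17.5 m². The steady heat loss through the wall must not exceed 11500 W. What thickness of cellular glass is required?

L ≈ 64.5 mm

Treating each layer as a thermal resistance in series:
R_inner film = 1/(h_i·A) = 1/(6.04×17.5) = 0.009461 K/W
R_fireclay brick = L/(kA) = 0.08/(1.19×17.5) = 0.003842 K/W
R_silica brick = L/(kA) = 0.185/(1.3×17.5) = 0.008132 K/W
Sum of the known resistances R_other = 0.02143 K/W
Required total resistance R_tot = ΔT/Q_allow = 1146/11500 = 0.09965 K/W
R_cellular glass = R_tot − R_other = 0.07822 K/W
L = R·k·A = 0.07822×0.0471×17.5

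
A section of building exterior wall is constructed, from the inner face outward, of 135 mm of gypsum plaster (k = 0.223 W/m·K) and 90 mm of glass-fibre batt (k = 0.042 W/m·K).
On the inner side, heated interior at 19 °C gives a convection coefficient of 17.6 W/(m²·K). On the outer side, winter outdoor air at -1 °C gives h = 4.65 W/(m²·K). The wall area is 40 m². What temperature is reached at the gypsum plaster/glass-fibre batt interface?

Series thermal resistances:
R_inner film = 1/(h_i·A) = 1/(17.6×40) = 0.00142 K/W
R_gypsum plaster = L/(kA) = 0.135/(0.223×40) = 0.01513 K/W
R_glass-fibre batt = L/(kA) = 0.09/(0.042×40) = 0.05357 K/W
R_outer film = 1/(h_o·A) = 1/(4.65×40) = 0.005376 K/W
R_total = 0.0755 K/W;  Q = ΔT/R_total = 20/0.0755 = 264.9 W
T_interface = T_inner − Q·ΣR(inner→interface) = 19 − 265×0.01655

T ≈ 14.6 °C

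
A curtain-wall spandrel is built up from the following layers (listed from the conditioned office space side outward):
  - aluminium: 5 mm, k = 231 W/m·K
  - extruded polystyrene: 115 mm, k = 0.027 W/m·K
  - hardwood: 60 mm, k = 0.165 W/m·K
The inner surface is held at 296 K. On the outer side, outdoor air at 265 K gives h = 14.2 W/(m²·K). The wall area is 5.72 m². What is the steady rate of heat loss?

Treating each layer as a thermal resistance in series:
R_aluminium = L/(kA) = 0.005/(231×5.72) = 3.784×10^-6 K/W
R_extruded polystyrene = L/(kA) = 0.115/(0.027×5.72) = 0.7446 K/W
R_hardwood = L/(kA) = 0.06/(0.165×5.72) = 0.06357 K/W
R_outer film = 1/(h_o·A) = 1/(14.2×5.72) = 0.01231 K/W
R_total = 0.8205 K/W
Q = ΔT / R_total = 31 / 0.8205

Q ≈ 37.8 W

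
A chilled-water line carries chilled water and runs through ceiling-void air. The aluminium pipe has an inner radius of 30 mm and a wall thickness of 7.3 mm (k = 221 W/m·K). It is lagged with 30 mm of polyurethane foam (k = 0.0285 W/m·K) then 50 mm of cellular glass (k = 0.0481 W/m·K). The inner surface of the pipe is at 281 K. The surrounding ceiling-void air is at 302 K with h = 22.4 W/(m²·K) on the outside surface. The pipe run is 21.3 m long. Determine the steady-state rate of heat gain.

Q ≈ 86.1 W

Cylindrical conduction, so R = ln(r₂/r₁)/(2πkL) per layer, in series:
R_aluminium pipe wall = ln(37.3/30)/(2π×221×21.3) = 7.364×10^-6 K/W
R_polyurethane foam = ln(67.3/37.3)/(2π×0.0285×21.3) = 0.1547 K/W
R_cellular glass = ln(117.3/67.3)/(2π×0.0481×21.3) = 0.08631 K/W
R_outer film = 1/(h_o·2πr_oL) = 1/(22.4×2π×0.1173×21.3) = 0.002844 K/W
R_total = 0.2439 K/W
Q = ΔT/R_total = 21/0.2439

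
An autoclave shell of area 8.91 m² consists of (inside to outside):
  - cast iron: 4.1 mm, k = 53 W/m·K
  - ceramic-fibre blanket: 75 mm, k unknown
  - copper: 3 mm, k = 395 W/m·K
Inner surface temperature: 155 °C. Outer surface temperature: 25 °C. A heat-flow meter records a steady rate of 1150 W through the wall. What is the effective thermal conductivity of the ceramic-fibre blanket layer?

Using the resistance-network approach (series):
R_cast iron = L/(kA) = 0.0041/(53×8.91) = 8.682×10^-6 K/W
R_copper = L/(kA) = 0.003/(395×8.91) = 8.524×10^-7 K/W
Sum of known resistances R_other = 9.535×10^-6 K/W
Total R = ΔT/Q = 130/1150 = 0.113 K/W
R_ceramic-fibre blanket = R_total − R_other = 0.113 K/W
k = L/(R·A) = 0.075/(0.113×8.91)

k ≈ 0.0745 W/(m·K)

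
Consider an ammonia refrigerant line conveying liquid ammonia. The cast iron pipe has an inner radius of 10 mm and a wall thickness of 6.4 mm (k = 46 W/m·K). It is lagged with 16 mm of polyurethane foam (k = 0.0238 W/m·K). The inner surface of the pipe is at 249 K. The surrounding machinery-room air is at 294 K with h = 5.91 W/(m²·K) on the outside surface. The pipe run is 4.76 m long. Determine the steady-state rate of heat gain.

Q ≈ 39.8 W

For a radial system each layer contributes R = ln(r_out/r_in)/(2πkL); films add R = 1/(hA).
R_cast iron pipe wall = ln(16.4/10)/(2π×46×4.76) = 3.596×10^-4 K/W
R_polyurethane foam = ln(32.4/16.4)/(2π×0.0238×4.76) = 0.9565 K/W
R_outer film = 1/(h_o·2πr_oL) = 1/(5.91×2π×0.0324×4.76) = 0.1746 K/W
R_total = 1.132 K/W
Q = ΔT/R_total = 45/1.132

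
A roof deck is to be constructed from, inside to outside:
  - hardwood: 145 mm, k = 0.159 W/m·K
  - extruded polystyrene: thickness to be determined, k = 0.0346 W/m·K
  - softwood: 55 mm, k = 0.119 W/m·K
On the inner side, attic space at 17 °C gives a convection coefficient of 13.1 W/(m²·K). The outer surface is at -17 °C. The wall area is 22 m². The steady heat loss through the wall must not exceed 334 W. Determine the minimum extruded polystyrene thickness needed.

L ≈ 27.3 mm

Treating each layer as a thermal resistance in series:
R_inner film = 1/(h_i·A) = 1/(13.1×22) = 0.00347 K/W
R_hardwood = L/(kA) = 0.145/(0.159×22) = 0.04145 K/W
R_softwood = L/(kA) = 0.055/(0.119×22) = 0.02101 K/W
Sum of the known resistances R_other = 0.06593 K/W
Required total resistance R_tot = ΔT/Q_allow = 34/334 = 0.1018 K/W
R_extruded polystyrene = R_tot − R_other = 0.03587 K/W
L = R·k·A = 0.03587×0.0346×22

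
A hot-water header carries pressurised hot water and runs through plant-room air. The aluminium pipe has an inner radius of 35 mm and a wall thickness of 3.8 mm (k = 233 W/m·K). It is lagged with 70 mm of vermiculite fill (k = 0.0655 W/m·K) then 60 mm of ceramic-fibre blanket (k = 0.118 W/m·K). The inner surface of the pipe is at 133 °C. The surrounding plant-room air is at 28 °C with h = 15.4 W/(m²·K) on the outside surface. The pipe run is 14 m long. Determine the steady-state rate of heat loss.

Treating each annulus and film as a series resistance:
R_aluminium pipe wall = ln(38.8/35)/(2π×233×14) = 5.029×10^-6 K/W
R_vermiculite fill = ln(108.8/38.8)/(2π×0.0655×14) = 0.179 K/W
R_ceramic-fibre blanket = ln(168.8/108.8)/(2π×0.118×14) = 0.04231 K/W
R_outer film = 1/(h_o·2πr_oL) = 1/(15.4×2π×0.1688×14) = 0.004373 K/W
R_total = 0.2256 K/W
Q = ΔT/R_total = 105/0.2256

Q ≈ 465 W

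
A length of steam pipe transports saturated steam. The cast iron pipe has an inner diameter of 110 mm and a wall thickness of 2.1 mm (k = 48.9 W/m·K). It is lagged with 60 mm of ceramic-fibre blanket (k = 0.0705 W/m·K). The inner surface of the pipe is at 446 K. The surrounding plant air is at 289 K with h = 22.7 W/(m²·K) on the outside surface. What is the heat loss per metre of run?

q′ ≈ 93.4 W/m

Per-layer cylindrical resistances, series-summed:
R_cast iron pipe wall = ln(57.1/55)/(2π×48.9×1) = 1.22×10^-4 K/W
R_ceramic-fibre blanket = ln(117.1/57.1)/(2π×0.0705×1) = 1.621 K/W
R_outer film = 1/(h_o·2πr_oL) = 1/(22.7×2π×0.1171×1) = 0.05987 K/W
R_total = 1.681 K/W
Q = ΔT/R_total = 157/1.681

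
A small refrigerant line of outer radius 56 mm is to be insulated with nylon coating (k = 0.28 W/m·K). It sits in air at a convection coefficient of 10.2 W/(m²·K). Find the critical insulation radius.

For a cylinder r_cr = k/h = 0.28/10.2
r_cr = 27.5 mm; since the bare radius (56 mm) is above r_cr, any added insulation will reduce heat loss.

r_cr ≈ 27.5 mm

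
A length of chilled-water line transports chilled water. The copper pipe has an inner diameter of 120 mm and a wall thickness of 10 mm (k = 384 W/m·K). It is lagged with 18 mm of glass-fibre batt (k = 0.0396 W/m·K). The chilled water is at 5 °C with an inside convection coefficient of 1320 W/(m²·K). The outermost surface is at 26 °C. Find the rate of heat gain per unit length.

Cylindrical conduction, so R = ln(r₂/r₁)/(2πkL) per layer, in series:
R_inner film = 1/(h_i·2πr₁L) = 1/(1320×2π×0.06×1) = 0.00201 K/W
R_copper pipe wall = ln(70/60)/(2π×384×1) = 6.389×10^-5 K/W
R_glass-fibre batt = ln(88/70)/(2π×0.0396×1) = 0.9197 K/W
R_total = 0.9218 K/W
Q = ΔT/R_total = 21/0.9218

q′ ≈ 22.8 W/m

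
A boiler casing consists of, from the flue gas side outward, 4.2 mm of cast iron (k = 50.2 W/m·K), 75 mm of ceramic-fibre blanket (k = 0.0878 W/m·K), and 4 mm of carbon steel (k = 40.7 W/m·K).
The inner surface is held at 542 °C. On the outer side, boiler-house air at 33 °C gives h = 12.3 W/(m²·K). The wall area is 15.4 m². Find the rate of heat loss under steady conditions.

Q ≈ 8380 W

Model the wall as resistances in series:
R_cast iron = L/(kA) = 0.0042/(50.2×15.4) = 5.433×10^-6 K/W
R_ceramic-fibre blanket = L/(kA) = 0.075/(0.0878×15.4) = 0.05547 K/W
R_carbon steel = L/(kA) = 0.004/(40.7×15.4) = 6.382×10^-6 K/W
R_outer film = 1/(h_o·A) = 1/(12.3×15.4) = 0.005279 K/W
R_total = 0.06076 K/W
Q = ΔT / R_total = 509 / 0.06076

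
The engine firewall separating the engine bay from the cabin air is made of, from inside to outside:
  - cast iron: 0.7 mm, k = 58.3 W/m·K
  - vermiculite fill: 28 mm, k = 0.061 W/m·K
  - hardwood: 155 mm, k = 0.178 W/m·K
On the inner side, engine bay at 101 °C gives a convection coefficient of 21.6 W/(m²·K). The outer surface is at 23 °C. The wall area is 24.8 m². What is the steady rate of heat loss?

Treating each layer as a thermal resistance in series:
R_inner film = 1/(h_i·A) = 1/(21.6×24.8) = 0.001867 K/W
R_cast iron = L/(kA) = 0.0007/(58.3×24.8) = 4.841×10^-7 K/W
R_vermiculite fill = L/(kA) = 0.028/(0.061×24.8) = 0.01851 K/W
R_hardwood = L/(kA) = 0.155/(0.178×24.8) = 0.03511 K/W
R_total = 0.05549 K/W
Q = ΔT / R_total = 78 / 0.05549

Q ≈ 1410 W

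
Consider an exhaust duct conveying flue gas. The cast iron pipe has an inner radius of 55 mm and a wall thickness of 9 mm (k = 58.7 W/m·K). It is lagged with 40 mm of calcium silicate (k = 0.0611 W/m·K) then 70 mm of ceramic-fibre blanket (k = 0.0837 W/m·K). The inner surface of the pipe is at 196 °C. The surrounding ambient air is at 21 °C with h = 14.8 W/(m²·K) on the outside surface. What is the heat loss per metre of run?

q′ ≈ 75.9 W/m

Radial resistances (cylindrical: R_cond = ln(r_o/r_i)/(2πkL), R_conv = 1/(h·2πrL)):
R_cast iron pipe wall = ln(64/55)/(2π×58.7×1) = 4.109×10^-4 K/W
R_calcium silicate = ln(104/64)/(2π×0.0611×1) = 1.265 K/W
R_ceramic-fibre blanket = ln(174/104)/(2π×0.0837×1) = 0.9786 K/W
R_outer film = 1/(h_o·2πr_oL) = 1/(14.8×2π×0.174×1) = 0.0618 K/W
R_total = 2.306 K/W
Q = ΔT/R_total = 175/2.306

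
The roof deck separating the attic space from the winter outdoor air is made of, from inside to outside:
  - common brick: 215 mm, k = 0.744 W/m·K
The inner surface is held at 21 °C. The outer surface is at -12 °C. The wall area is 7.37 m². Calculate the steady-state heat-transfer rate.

Series thermal resistances:
R_common brick = L/(kA) = 0.215/(0.744×7.37) = 0.03921 K/W
R_total = 0.03921 K/W
Q = ΔT / R_total = 33 / 0.03921

Q ≈ 842 W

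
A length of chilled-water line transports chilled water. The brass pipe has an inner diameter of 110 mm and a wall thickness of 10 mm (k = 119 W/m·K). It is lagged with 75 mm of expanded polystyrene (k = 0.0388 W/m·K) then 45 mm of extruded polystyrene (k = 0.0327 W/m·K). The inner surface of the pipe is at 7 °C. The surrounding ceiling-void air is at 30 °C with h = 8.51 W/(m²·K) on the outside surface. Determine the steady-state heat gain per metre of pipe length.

For a radial system each layer contributes R = ln(r_out/r_in)/(2πkL); films add R = 1/(hA).
R_brass pipe wall = ln(65/55)/(2π×119×1) = 2.234×10^-4 K/W
R_expanded polystyrene = ln(140/65)/(2π×0.0388×1) = 3.147 K/W
R_extruded polystyrene = ln(185/140)/(2π×0.0327×1) = 1.357 K/W
R_outer film = 1/(h_o·2πr_oL) = 1/(8.51×2π×0.185×1) = 0.1011 K/W
R_total = 4.605 K/W
Q = ΔT/R_total = 23/4.605

q′ ≈ 4.99 W/m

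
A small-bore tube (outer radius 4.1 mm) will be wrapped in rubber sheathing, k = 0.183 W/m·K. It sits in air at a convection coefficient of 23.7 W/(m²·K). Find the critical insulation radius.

For a cylinder r_cr = k/h = 0.183/23.7
r_cr = 7.72 mm; since the bare radius (4.1 mm) is below r_cr, adding a thin layer of insulation will *increase* heat loss.

r_cr ≈ 7.72 mm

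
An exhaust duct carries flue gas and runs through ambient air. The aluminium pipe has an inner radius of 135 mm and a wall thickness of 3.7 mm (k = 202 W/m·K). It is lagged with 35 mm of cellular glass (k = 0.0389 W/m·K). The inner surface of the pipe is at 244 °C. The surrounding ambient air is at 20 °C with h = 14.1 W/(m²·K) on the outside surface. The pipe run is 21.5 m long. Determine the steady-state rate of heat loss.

Q ≈ 4890 W

Per-layer cylindrical resistances, series-summed:
R_aluminium pipe wall = ln(138.7/135)/(2π×202×21.5) = 9.909×10^-7 K/W
R_cellular glass = ln(173.7/138.7)/(2π×0.0389×21.5) = 0.04282 K/W
R_outer film = 1/(h_o·2πr_oL) = 1/(14.1×2π×0.1737×21.5) = 0.003022 K/W
R_total = 0.04584 K/W
Q = ΔT/R_total = 224/0.04584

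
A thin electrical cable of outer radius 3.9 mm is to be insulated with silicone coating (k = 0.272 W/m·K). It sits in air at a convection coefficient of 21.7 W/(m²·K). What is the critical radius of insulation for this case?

r_cr ≈ 12.5 mm

For a cylinder r_cr = k/h = 0.272/21.7
r_cr = 12.5 mm; since the bare radius (3.9 mm) is below r_cr, adding a thin layer of insulation will *increase* heat loss.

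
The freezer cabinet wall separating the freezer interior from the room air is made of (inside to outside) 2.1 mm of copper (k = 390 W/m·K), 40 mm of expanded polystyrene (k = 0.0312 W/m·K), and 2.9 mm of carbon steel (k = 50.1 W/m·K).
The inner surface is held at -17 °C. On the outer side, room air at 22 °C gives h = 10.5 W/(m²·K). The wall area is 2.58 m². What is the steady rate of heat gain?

Q ≈ 73.1 W

Model the wall as resistances in series:
R_copper = L/(kA) = 0.0021/(390×2.58) = 2.087×10^-6 K/W
R_expanded polystyrene = L/(kA) = 0.04/(0.0312×2.58) = 0.4969 K/W
R_carbon steel = L/(kA) = 0.0029/(50.1×2.58) = 2.244×10^-5 K/W
R_outer film = 1/(h_o·A) = 1/(10.5×2.58) = 0.03691 K/W
R_total = 0.5339 K/W
Q = ΔT / R_total = 39 / 0.5339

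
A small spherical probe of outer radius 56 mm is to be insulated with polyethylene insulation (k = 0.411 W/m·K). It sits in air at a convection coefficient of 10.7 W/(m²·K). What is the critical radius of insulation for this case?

r_cr ≈ 76.8 mm

For a sphere r_cr = 2k/h = 2×0.411/10.7
r_cr = 76.8 mm; since the bare radius (56 mm) is below r_cr, adding a thin layer of insulation will *increase* heat loss.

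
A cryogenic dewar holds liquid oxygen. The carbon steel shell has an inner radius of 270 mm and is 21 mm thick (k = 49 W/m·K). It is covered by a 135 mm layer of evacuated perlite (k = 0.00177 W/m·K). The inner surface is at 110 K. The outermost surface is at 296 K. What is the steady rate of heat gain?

Q ≈ 3.8 W

For a spherical shell R = (1/r₁ − 1/r₂)/(4πk); film R = 1/(h·4πr²). In series:
R_carbon steel shell = (1/0.27 − 1/0.291)/(4π×49) = 4.341×10^-4 K/W
R_evacuated perlite = (1/0.291 − 1/0.426)/(4π×0.00177) = 48.96 K/W
R_total = 48.96 K/W
Q = ΔT/R_total = 186/48.96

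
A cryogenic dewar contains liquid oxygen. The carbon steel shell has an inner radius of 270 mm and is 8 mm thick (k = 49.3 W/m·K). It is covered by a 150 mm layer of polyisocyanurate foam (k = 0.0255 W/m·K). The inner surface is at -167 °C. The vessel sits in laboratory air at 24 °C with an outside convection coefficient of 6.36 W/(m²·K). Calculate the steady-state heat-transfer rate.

Q ≈ 47.7 W

Spherical conduction: R = (1/r_in − 1/r_out)/(4πk) per layer; series-sum.
R_carbon steel shell = (1/0.27 − 1/0.278)/(4π×49.3) = 1.72×10^-4 K/W
R_polyisocyanurate foam = (1/0.278 − 1/0.428)/(4π×0.0255) = 3.934 K/W
R_outer film = 1/(h·4πr_o²) = 1/(6.36×4π×0.428²) = 0.0683 K/W
R_total = 4.003 K/W
Q = ΔT/R_total = 191/4.003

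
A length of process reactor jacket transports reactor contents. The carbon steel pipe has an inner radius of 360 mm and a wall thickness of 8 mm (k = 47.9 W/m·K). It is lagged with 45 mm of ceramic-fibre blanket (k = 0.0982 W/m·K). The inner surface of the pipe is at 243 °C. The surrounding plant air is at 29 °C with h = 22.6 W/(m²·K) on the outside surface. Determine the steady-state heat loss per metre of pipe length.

Treating each annulus and film as a series resistance:
R_carbon steel pipe wall = ln(368/360)/(2π×47.9×1) = 7.303×10^-5 K/W
R_ceramic-fibre blanket = ln(413/368)/(2π×0.0982×1) = 0.187 K/W
R_outer film = 1/(h_o·2πr_oL) = 1/(22.6×2π×0.413×1) = 0.01705 K/W
R_total = 0.2041 K/W
Q = ΔT/R_total = 214/0.2041

q′ ≈ 1050 W/m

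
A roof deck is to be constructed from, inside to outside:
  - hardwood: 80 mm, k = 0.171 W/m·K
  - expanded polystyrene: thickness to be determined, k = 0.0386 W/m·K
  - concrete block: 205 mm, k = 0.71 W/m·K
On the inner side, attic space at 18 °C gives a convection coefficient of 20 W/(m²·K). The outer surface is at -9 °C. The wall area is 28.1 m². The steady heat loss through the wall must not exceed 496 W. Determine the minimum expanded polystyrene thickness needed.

L ≈ 27.9 mm

Thermal resistances in series:
R_inner film = 1/(h_i·A) = 1/(20×28.1) = 0.001779 K/W
R_hardwood = L/(kA) = 0.08/(0.171×28.1) = 0.01665 K/W
R_concrete block = L/(kA) = 0.205/(0.71×28.1) = 0.01028 K/W
Sum of the known resistances R_other = 0.0287 K/W
Required total resistance R_tot = ΔT/Q_allow = 27/496 = 0.05444 K/W
R_expanded polystyrene = R_tot − R_other = 0.02573 K/W
L = R·k·A = 0.02573×0.0386×28.1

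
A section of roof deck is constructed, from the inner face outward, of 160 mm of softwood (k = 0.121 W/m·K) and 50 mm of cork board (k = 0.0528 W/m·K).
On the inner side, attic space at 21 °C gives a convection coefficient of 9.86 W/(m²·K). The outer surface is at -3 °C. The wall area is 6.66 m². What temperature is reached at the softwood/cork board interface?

Model the wall as resistances in series:
R_inner film = 1/(h_i·A) = 1/(9.86×6.66) = 0.01523 K/W
R_softwood = L/(kA) = 0.16/(0.121×6.66) = 0.1985 K/W
R_cork board = L/(kA) = 0.05/(0.0528×6.66) = 0.1422 K/W
R_total = 0.356 K/W;  Q = ΔT/R_total = 24/0.356 = 67.42 W
T_interface = T_inner − Q·ΣR(inner→interface) = 21 − 67.4×0.2138

T ≈ 6.59 °C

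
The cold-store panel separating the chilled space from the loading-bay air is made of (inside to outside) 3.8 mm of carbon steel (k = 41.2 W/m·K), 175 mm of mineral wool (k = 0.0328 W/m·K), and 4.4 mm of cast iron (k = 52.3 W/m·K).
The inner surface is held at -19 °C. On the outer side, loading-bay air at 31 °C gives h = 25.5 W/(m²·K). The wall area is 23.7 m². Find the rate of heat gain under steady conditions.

Treating each layer as a thermal resistance in series:
R_carbon steel = L/(kA) = 0.0038/(41.2×23.7) = 3.892×10^-6 K/W
R_mineral wool = L/(kA) = 0.175/(0.0328×23.7) = 0.2251 K/W
R_cast iron = L/(kA) = 0.0044/(52.3×23.7) = 3.55×10^-6 K/W
R_outer film = 1/(h_o·A) = 1/(25.5×23.7) = 0.001655 K/W
R_total = 0.2268 K/W
Q = ΔT / R_total = 50 / 0.2268

Q ≈ 220 W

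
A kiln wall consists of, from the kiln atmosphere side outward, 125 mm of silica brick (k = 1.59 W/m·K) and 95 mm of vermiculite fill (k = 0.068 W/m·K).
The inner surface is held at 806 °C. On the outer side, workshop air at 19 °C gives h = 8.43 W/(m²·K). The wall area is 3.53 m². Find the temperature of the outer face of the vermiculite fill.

T ≈ 77.6 °C

Model the wall as resistances in series:
R_silica brick = L/(kA) = 0.125/(1.59×3.53) = 0.02227 K/W
R_vermiculite fill = L/(kA) = 0.095/(0.068×3.53) = 0.3958 K/W
R_outer film = 1/(h_o·A) = 1/(8.43×3.53) = 0.0336 K/W
R_total = 0.4516 K/W;  Q = ΔT/R_total = 787/0.4516 = 1743 W
T_interface = T_inner − Q·ΣR(inner→interface) = 806 − 1740×0.418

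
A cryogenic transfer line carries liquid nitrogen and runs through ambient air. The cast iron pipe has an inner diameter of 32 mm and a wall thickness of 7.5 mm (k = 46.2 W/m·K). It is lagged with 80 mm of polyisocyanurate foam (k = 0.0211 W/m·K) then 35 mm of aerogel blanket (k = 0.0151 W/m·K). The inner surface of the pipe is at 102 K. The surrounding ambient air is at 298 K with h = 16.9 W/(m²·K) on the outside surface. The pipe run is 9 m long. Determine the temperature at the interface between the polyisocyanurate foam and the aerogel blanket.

T ≈ 255 K

For a radial system each layer contributes R = ln(r_out/r_in)/(2πkL); films add R = 1/(hA).
R_cast iron pipe wall = ln(23.5/16)/(2π×46.2×9) = 1.471×10^-4 K/W
R_polyisocyanurate foam = ln(103.5/23.5)/(2π×0.0211×9) = 1.243 K/W
R_aerogel blanket = ln(138.5/103.5)/(2π×0.0151×9) = 0.3411 K/W
R_outer film = 1/(h_o·2πr_oL) = 1/(16.9×2π×0.1385×9) = 0.007555 K/W
R_total = 1.591 K/W
Q = ΔT/R_total = 196/1.591
Q = 123 W
T_interface = T_inner + Q·ΣR(inner→interface) = 102 + 123×1.243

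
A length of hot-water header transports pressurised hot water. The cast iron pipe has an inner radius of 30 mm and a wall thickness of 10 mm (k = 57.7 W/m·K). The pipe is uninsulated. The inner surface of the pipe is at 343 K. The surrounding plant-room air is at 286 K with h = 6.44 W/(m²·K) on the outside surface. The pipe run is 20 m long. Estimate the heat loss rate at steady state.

Treating each annulus and film as a series resistance:
R_cast iron pipe wall = ln(40/30)/(2π×57.7×20) = 3.968×10^-5 K/W
R_outer film = 1/(h_o·2πr_oL) = 1/(6.44×2π×0.04×20) = 0.03089 K/W
R_total = 0.03093 K/W
Q = ΔT/R_total = 57/0.03093

Q ≈ 1840 W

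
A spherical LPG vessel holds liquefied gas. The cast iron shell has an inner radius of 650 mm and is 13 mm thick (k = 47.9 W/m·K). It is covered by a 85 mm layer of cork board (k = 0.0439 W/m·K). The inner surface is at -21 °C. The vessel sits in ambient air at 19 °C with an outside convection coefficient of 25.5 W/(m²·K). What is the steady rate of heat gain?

Spherical conduction: R = (1/r_in − 1/r_out)/(4πk) per layer; series-sum.
R_cast iron shell = (1/0.65 − 1/0.663)/(4π×47.9) = 5.012×10^-5 K/W
R_cork board = (1/0.663 − 1/0.748)/(4π×0.0439) = 0.3107 K/W
R_outer film = 1/(h·4πr_o²) = 1/(25.5×4π×0.748²) = 0.005578 K/W
R_total = 0.3163 K/W
Q = ΔT/R_total = 40/0.3163

Q ≈ 126 W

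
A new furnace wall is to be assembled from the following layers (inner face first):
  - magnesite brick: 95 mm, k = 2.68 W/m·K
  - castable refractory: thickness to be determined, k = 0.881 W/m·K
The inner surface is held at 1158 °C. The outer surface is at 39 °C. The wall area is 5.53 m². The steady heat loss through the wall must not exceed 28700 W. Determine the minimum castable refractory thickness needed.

Thermal resistances in series:
R_magnesite brick = L/(kA) = 0.095/(2.68×5.53) = 0.00641 K/W
Sum of the known resistances R_other = 0.00641 K/W
Required total resistance R_tot = ΔT/Q_allow = 1119/28700 = 0.03899 K/W
R_castable refractory = R_tot − R_other = 0.03258 K/W
L = R·k·A = 0.03258×0.881×5.53

L ≈ 159 mm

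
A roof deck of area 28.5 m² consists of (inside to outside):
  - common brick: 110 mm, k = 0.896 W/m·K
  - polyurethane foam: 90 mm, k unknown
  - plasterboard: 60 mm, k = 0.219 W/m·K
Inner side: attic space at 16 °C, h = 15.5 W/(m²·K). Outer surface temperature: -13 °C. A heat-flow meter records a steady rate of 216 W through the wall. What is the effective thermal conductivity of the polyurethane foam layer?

Model the wall as resistances in series:
R_inner film = 1/(h_i·A) = 1/(15.5×28.5) = 0.002264 K/W
R_common brick = L/(kA) = 0.11/(0.896×28.5) = 0.004308 K/W
R_plasterboard = L/(kA) = 0.06/(0.219×28.5) = 0.009613 K/W
Sum of known resistances R_other = 0.01618 K/W
Total R = ΔT/Q = 29/216 = 0.1343 K/W
R_polyurethane foam = R_total − R_other = 0.1181 K/W
k = L/(R·A) = 0.09/(0.1181×28.5)

k ≈ 0.0267 W/(m·K)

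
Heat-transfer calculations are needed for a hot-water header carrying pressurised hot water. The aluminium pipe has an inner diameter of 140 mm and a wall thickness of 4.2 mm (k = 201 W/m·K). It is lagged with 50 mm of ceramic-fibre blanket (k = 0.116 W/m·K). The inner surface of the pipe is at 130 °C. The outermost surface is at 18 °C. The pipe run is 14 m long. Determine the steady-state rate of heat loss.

Per-layer cylindrical resistances, series-summed:
R_aluminium pipe wall = ln(74.2/70)/(2π×201×14) = 3.296×10^-6 K/W
R_ceramic-fibre blanket = ln(124.2/74.2)/(2π×0.116×14) = 0.05048 K/W
R_total = 0.05049 K/W
Q = ΔT/R_total = 112/0.05049

Q ≈ 2220 W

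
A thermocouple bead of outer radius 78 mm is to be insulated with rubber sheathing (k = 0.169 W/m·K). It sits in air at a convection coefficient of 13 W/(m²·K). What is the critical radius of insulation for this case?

For a sphere r_cr = 2k/h = 2×0.169/13
r_cr = 26 mm; since the bare radius (78 mm) is above r_cr, any added insulation will reduce heat loss.

r_cr ≈ 26 mm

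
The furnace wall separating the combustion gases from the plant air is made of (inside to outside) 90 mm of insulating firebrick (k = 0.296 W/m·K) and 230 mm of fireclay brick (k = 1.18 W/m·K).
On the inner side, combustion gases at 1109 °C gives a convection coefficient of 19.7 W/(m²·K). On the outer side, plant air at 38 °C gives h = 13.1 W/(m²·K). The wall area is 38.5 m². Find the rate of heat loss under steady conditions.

Series thermal resistances:
R_inner film = 1/(h_i·A) = 1/(19.7×38.5) = 0.001318 K/W
R_insulating firebrick = L/(kA) = 0.09/(0.296×38.5) = 0.007898 K/W
R_fireclay brick = L/(kA) = 0.23/(1.18×38.5) = 0.005063 K/W
R_outer film = 1/(h_o·A) = 1/(13.1×38.5) = 0.001983 K/W
R_total = 0.01626 K/W
Q = ΔT / R_total = 1071 / 0.01626

Q ≈ 65900 W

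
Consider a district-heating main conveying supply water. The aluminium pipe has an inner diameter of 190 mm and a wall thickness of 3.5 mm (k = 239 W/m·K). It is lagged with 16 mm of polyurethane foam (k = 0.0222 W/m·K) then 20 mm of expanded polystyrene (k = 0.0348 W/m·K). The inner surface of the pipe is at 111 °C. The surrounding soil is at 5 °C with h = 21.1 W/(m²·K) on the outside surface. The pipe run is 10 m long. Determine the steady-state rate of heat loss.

Q ≈ 566 W

Per-layer cylindrical resistances, series-summed:
R_aluminium pipe wall = ln(98.5/95)/(2π×239×10) = 2.409×10^-6 K/W
R_polyurethane foam = ln(114.5/98.5)/(2π×0.0222×10) = 0.1079 K/W
R_expanded polystyrene = ln(134.5/114.5)/(2π×0.0348×10) = 0.07363 K/W
R_outer film = 1/(h_o·2πr_oL) = 1/(21.1×2π×0.1345×10) = 0.005608 K/W
R_total = 0.1871 K/W
Q = ΔT/R_total = 106/0.1871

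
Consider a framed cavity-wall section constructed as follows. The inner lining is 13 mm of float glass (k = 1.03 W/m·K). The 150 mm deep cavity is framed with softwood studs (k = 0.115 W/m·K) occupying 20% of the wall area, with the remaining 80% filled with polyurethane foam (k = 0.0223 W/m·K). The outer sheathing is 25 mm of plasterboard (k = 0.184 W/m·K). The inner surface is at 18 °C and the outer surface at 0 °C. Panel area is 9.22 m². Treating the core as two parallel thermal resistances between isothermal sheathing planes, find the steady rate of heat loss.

Sheathing layers in series; stud and cavity paths in parallel between them.
R_inner = 0.013/(1.03×9.22) = 0.001369 K/W
R_stud  = 0.15/(0.115×0.2×9.22) = 0.7073 K/W
R_cav   = 0.15/(0.0223×0.8×9.22) = 0.9119 K/W
1/R_core = 1/R_stud + 1/R_cav → R_core = 0.3984 K/W
R_outer = 0.025/(0.184×9.22) = 0.01474 K/W
R_total = 0.4145 K/W
Q = ΔT/R_total = 18/0.4145

Q ≈ 43.4 W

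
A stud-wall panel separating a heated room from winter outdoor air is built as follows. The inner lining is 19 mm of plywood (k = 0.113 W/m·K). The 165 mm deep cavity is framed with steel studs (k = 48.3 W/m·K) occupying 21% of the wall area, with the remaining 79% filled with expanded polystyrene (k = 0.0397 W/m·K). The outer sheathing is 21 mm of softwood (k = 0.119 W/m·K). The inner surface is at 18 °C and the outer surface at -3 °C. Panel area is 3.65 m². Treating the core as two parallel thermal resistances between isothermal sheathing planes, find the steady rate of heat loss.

Q ≈ 212 W

Sheathing layers in series; stud and cavity paths in parallel between them.
R_inner = 0.019/(0.113×3.65) = 0.04607 K/W
R_stud  = 0.165/(48.3×0.21×3.65) = 0.004457 K/W
R_cav   = 0.165/(0.0397×0.79×3.65) = 1.441 K/W
1/R_core = 1/R_stud + 1/R_cav → R_core = 0.004443 K/W
R_outer = 0.021/(0.119×3.65) = 0.04835 K/W
R_total = 0.09886 K/W
Q = ΔT/R_total = 21/0.09886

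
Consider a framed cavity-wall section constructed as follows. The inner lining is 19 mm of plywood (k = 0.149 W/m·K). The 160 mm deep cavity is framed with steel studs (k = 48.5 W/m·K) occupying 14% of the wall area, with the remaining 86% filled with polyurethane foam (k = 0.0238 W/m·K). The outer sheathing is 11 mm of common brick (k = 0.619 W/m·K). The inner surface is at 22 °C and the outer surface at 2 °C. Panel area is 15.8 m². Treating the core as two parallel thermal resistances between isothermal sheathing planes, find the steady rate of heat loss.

Q ≈ 1870 W

Sheathing layers in series; stud and cavity paths in parallel between them.
R_inner = 0.019/(0.149×15.8) = 0.008071 K/W
R_stud  = 0.16/(48.5×0.14×15.8) = 0.001491 K/W
R_cav   = 0.16/(0.0238×0.86×15.8) = 0.4948 K/W
1/R_core = 1/R_stud + 1/R_cav → R_core = 0.001487 K/W
R_outer = 0.011/(0.619×15.8) = 0.001125 K/W
R_total = 0.01068 K/W
Q = ΔT/R_total = 20/0.01068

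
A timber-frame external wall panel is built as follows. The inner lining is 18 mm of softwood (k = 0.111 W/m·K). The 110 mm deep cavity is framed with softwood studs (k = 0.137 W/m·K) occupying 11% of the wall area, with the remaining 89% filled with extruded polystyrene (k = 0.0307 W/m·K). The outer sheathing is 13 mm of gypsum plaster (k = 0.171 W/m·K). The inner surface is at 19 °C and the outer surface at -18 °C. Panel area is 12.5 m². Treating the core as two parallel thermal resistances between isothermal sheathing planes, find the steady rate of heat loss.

Q ≈ 163 W

Sheathing layers in series; stud and cavity paths in parallel between them.
R_inner = 0.018/(0.111×12.5) = 0.01297 K/W
R_stud  = 0.11/(0.137×0.11×12.5) = 0.5839 K/W
R_cav   = 0.11/(0.0307×0.89×12.5) = 0.3221 K/W
1/R_core = 1/R_stud + 1/R_cav → R_core = 0.2076 K/W
R_outer = 0.013/(0.171×12.5) = 0.006082 K/W
R_total = 0.2266 K/W
Q = ΔT/R_total = 37/0.2266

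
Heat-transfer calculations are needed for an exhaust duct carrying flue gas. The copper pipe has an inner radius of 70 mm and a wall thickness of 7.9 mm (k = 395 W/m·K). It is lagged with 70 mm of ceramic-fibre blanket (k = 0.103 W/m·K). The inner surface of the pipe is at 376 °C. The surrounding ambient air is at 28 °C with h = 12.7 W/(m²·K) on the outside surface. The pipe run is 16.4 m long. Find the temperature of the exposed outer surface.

Cylindrical conduction, so R = ln(r₂/r₁)/(2πkL) per layer, in series:
R_copper pipe wall = ln(77.9/70)/(2π×395×16.4) = 2.627×10^-6 K/W
R_ceramic-fibre blanket = ln(147.9/77.9)/(2π×0.103×16.4) = 0.0604 K/W
R_outer film = 1/(h_o·2πr_oL) = 1/(12.7×2π×0.1479×16.4) = 0.005167 K/W
R_total = 0.06557 K/W
Q = ΔT/R_total = 348/0.06557
Q = 5310 W
T_interface = T_inner − Q·ΣR(inner→interface) = 376 − 5310×0.06041

T ≈ 55.4 °C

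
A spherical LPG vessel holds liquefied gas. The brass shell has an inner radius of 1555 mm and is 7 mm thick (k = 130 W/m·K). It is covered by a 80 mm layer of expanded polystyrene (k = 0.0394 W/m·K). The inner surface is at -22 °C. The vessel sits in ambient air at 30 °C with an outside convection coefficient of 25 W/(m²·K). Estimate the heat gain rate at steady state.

Q ≈ 810 W

Each spherical layer contributes R = (1/r_i − 1/r_o)/(4πk):
R_brass shell = (1/1.555 − 1/1.562)/(4π×130) = 1.764×10^-6 K/W
R_expanded polystyrene = (1/1.562 − 1/1.642)/(4π×0.0394) = 0.063 K/W
R_outer film = 1/(h·4πr_o²) = 1/(25×4π×1.642²) = 0.001181 K/W
R_total = 0.06418 K/W
Q = ΔT/R_total = 52/0.06418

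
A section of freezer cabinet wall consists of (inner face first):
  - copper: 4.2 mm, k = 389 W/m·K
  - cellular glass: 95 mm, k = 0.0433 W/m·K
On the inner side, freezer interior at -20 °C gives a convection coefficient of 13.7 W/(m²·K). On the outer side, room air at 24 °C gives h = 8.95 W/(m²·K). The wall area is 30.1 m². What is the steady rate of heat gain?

Q ≈ 557 W

Treating each layer as a thermal resistance in series:
R_inner film = 1/(h_i·A) = 1/(13.7×30.1) = 0.002425 K/W
R_copper = L/(kA) = 0.0042/(389×30.1) = 3.587×10^-7 K/W
R_cellular glass = L/(kA) = 0.095/(0.0433×30.1) = 0.07289 K/W
R_outer film = 1/(h_o·A) = 1/(8.95×30.1) = 0.003712 K/W
R_total = 0.07903 K/W
Q = ΔT / R_total = 44 / 0.07903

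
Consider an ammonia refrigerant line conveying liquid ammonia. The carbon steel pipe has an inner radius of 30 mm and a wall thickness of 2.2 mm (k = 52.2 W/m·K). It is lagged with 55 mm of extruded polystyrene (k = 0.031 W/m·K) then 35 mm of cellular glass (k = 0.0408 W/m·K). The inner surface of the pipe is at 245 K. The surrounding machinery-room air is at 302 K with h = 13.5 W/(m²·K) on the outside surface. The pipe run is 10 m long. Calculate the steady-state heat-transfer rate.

Q ≈ 87.3 W

Radial resistances (cylindrical: R_cond = ln(r_o/r_i)/(2πkL), R_conv = 1/(h·2πrL)):
R_carbon steel pipe wall = ln(32.2/30)/(2π×52.2×10) = 2.158×10^-5 K/W
R_extruded polystyrene = ln(87.2/32.2)/(2π×0.031×10) = 0.5115 K/W
R_cellular glass = ln(122.2/87.2)/(2π×0.0408×10) = 0.1316 K/W
R_outer film = 1/(h_o·2πr_oL) = 1/(13.5×2π×0.1222×10) = 0.009648 K/W
R_total = 0.6528 K/W
Q = ΔT/R_total = 57/0.6528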